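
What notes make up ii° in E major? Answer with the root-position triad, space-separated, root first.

F# A C

ii° is built on scale degree 2, which is F# in both E major and its parallel. In E minor the chord on F# is F#–A–C.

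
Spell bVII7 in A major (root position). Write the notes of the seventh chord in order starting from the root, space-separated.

Scale degree 7 in A major is G#. bVII7 uses the lowered form, G, taken from A minor. Stacking thirds in A minor on G gives G–B–D–F.

G B D F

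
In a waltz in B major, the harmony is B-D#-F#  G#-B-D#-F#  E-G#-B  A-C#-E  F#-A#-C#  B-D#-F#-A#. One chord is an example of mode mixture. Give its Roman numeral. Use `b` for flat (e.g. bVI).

bVII

B major has the diatonic set B, C#m, D#m, E, F#, G#m, A#dim. B–D#–F# = B, G#–B–D#–F# = G#m7, E–G#–B = E, F#–A#–C# = F# and B–D#–F#–A# = Bmaj7 are all diatonic. But A–C#–E is foreign: the diatonic vii° on degree 7 is A#dim, whereas A comes from B minor. It is labeled bVII.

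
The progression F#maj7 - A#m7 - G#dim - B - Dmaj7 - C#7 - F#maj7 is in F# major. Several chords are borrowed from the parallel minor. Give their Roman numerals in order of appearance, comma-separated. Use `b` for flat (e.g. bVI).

In F# major the diatonic chords are F#, G#m, A#m, B, C#, D#m, E#dim. F#maj7, A#m7, B and C#7 all belong to that set. G#dim (G#–B–D) doesn't fit — on degree 2 F# major would have G#m (ii). G#dim is the degree-2 chord of F# minor, so it is the borrowed ii°. Dmaj7 (D–F#–A–C#) doesn't fit — on degree 6 F# major would have D#m (vi). Dmaj7 is the degree-6 chord of F# minor, so it is the borrowed bVImaj7.

ii°, bVImaj7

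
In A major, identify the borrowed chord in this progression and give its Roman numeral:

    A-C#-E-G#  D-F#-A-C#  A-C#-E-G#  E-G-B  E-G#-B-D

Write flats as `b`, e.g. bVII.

The diatonic triads in A major are A, Bm, C#m, D, E, F#m, G#dim. Of the given chords, A–C#–E–G# = Amaj7, D–F#–A–C# = Dmaj7 and E–G#–B–D = E7 are diatonic. But E–G–B is foreign: the diatonic V on degree 5 is E, whereas Em comes from A minor. It is labeled v.

v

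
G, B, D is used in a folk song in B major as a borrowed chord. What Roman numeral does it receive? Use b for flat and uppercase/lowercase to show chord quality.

bVI

In B major scale degree 6 is G#; G is its lowered form, from B minor. The diatonic chord on degree 6 would be G#m (vi), but G–B–D is the major chord from B minor. As a borrowed chord it is labeled bVI.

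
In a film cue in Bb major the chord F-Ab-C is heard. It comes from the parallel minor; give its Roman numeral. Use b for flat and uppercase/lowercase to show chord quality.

The root F is the diatonic 5th degree of Bb major; the borrowing shows in the chord quality. The diatonic chord on degree 5 would be F (V), but F–Ab–C is the minor chord from Bb minor. As a borrowed chord it is labeled v.

v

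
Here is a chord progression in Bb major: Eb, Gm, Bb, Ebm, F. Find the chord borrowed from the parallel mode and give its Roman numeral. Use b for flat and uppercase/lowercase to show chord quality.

iv

In Bb major the diatonic chords are Bb, Cm, Dm, Eb, F, Gm, Adim. Eb, Gm, Bb and F all belong to that set. But Ebm (Eb–Gb–Bb) is foreign: the diatonic IV on degree 4 is Eb, whereas Ebm comes from Bb minor. It is labeled iv.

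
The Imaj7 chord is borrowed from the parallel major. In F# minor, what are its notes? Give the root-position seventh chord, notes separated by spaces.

F# A# C# E#

Imaj7 is built on scale degree 1, which is F# in both F# minor and its parallel. Stacking thirds in F# major on F# gives F#–A#–C#–E#.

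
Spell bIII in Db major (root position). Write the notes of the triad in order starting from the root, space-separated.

Scale degree 3 in Db major is F. bIII uses the lowered form, Fb, taken from Db minor. Building the major chord from the parallel minor on Fb: Fb–Ab–Cb.

Fb Ab Cb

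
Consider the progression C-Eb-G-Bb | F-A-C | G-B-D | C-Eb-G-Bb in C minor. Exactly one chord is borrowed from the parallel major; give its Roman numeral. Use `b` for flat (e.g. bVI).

The diatonic triads in C minor (with V from harmonic minor) are Cm, Ddim, Eb, Fm, G, Ab, Bb. C–Eb–G–Bb = Cm7 and G–B–D = G are both diatonic. F–A–C is not: scale degree 4 in C minor carries Fm (iv). In C major the chord on that degree is F, so here it functions as IV, borrowed from the parallel major.

IV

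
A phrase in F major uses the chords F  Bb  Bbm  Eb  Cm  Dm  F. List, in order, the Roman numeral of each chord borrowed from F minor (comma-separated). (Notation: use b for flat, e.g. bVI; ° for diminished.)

In F major the diatonic chords are F, Gm, Am, Bb, C, Dm, Edim. F, Bb and Dm all belong to that set. Bbm (Bb–Db–F) doesn't fit — on degree 4 F major would have Bb (IV). Bbm is the degree-4 chord of F minor, so it is the borrowed iv. Eb (Eb–G–Bb) is not: scale degree 7 in F major carries Edim (vii°). In F minor the chord on that degree is Eb, so here it functions as bVII, borrowed from the parallel minor. But Cm (C–Eb–G) is foreign: the diatonic V on degree 5 is C, whereas Cm comes from F minor. It is labeled v.

iv, bVII, v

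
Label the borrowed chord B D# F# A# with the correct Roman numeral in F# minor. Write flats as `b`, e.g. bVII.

IVmaj7

The root B is the diatonic 4th degree of F# minor; the borrowing shows in the chord quality. B–D#–F#–A# is a major-seventh chord — the form found in F# major, not the diatonic iv (Bm). Borrowed into F# minor it is written IVmaj7.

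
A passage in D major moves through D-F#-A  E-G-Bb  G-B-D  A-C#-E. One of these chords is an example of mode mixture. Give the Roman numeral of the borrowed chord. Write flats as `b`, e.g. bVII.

ii°

D major has the diatonic set D, Em, F#m, G, A, Bm, C#dim. D–F#–A = D, G–B–D = G and A–C#–E = A are all diatonic. But E–G–Bb is foreign: the diatonic ii on degree 2 is Em, whereas Edim comes from D minor. It is labeled ii°.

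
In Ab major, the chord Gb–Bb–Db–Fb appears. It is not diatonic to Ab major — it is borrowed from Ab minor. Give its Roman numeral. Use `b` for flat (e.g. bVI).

bVII7

In Ab major scale degree 7 is G; Gb is its lowered form, from Ab minor. Diatonically Ab major has Gdim (vii°) on that degree; Gb–Bb–Db–Fb is instead the dominant-seventh chord native to Ab minor, so it takes the label bVII7.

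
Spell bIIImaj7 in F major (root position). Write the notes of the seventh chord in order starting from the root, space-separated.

Ab C Eb G

Scale degree 3 in F major is A. bIIImaj7 uses the lowered form, Ab, taken from F minor. In F minor the chord on Ab is Ab–C–Eb–G.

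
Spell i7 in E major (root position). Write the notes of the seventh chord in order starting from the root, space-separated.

E G B D

The root, E, is scale degree 1 — the same note in E major and E minor; only the chord quality changes. In E minor the chord on E is E–G–B–D.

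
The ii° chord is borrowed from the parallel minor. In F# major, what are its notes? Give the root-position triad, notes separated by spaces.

The root, G#, is scale degree 2 — the same note in F# major and F# minor; only the chord quality changes. Building the diminished chord from the parallel minor on G#: G#–B–D.

G# B D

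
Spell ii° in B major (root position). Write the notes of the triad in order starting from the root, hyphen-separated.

ii° is built on scale degree 2, which is C# in both B major and its parallel. Building the diminished chord from the parallel minor on C#: C#–E–G.

C#-E-G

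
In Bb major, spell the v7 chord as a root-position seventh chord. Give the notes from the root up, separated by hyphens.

F-Ab-C-Eb

v7 is built on scale degree 5, which is F in both Bb major and its parallel. In Bb minor the chord on F is F–Ab–C–Eb.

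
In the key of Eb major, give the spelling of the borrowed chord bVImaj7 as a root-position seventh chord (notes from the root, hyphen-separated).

The root of bVImaj7 is the lowered 6th degree: C becomes Cb. Building the major-seventh chord from the parallel minor on Cb: Cb–Eb–Gb–Bb.

Cb-Eb-Gb-Bb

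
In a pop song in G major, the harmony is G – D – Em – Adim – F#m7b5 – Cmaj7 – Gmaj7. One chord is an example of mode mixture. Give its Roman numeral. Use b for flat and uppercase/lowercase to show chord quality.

In G major the diatonic chords are G, Am, Bm, C, D, Em, F#dim. G, D, Em, F#m7b5, Cmaj7 and Gmaj7 are all diatonic. Adim (A–C–Eb) is not: scale degree 2 in G major carries Am (ii). In G minor the chord on that degree is Adim, so here it functions as ii°, borrowed from the parallel minor.

ii°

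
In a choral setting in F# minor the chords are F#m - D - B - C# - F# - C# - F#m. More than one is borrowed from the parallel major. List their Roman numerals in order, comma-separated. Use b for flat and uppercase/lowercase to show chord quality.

The diatonic triads in F# minor (with V from harmonic minor) are F#m, G#dim, A, Bm, C#, D, E. Of the given chords, F#m, D and C# are diatonic. But B (B–D#–F#) is foreign: the diatonic iv on degree 4 is Bm, whereas B comes from F# major. It is labeled IV. F# (F#–A#–C#) doesn't fit — on degree 1 F# minor would have F#m (i). F# is the degree-1 chord of F# major, so it is the borrowed I.

IV, I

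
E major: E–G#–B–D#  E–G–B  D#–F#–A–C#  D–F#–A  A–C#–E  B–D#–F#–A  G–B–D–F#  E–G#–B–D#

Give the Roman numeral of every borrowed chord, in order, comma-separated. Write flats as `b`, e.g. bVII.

In E major the diatonic chords are E, F#m, G#m, A, B, C#m, D#dim. E–G#–B–D# = Emaj7, D#–F#–A–C# = D#m7b5, A–C#–E = A and B–D#–F#–A = B7 all belong to that set. E–G–B is not: scale degree 1 in E major carries E (I). In E minor the chord on that degree is Em, so here it functions as i, borrowed from the parallel minor. D–F#–A doesn't fit — on degree 7 E major would have D#dim (vii°). D is the degree-7 chord of E minor, so it is the borrowed bVII. G–B–D–F# doesn't fit — on degree 3 E major would have G#m (iii). Gmaj7 is the degree-3 chord of E minor, so it is the borrowed bIIImaj7.

i, bVII, bIIImaj7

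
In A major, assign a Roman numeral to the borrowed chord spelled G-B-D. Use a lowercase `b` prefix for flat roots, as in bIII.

bVII

G is the lowered form of scale degree 7 in A major (the diatonic degree 7 is G#). Diatonically A major has G#dim (vii°) on that degree; G–B–D is instead the major chord native to A minor, so it takes the label bVII.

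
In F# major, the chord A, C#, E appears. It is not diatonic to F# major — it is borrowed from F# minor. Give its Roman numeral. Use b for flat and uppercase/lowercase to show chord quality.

bIII

In F# major scale degree 3 is A#; A is its lowered form, from F# minor. A–C#–E is a major chord — the form found in F# minor, not the diatonic iii (A#m). Borrowed into F# major it is written bIII.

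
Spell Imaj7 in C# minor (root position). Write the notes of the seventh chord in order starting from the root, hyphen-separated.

C#-E#-G#-B#

Imaj7 is built on scale degree 1, which is C# in both C# minor and its parallel. Stacking thirds in C# major on C# gives C#–E#–G#–B#.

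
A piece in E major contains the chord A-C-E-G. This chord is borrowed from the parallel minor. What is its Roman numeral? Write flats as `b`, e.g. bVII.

A is scale degree 4 in E major. Diatonically E major has A (IV) on that degree; A–C–E–G is instead the minor-seventh chord native to E minor, so it takes the label iv7.

iv7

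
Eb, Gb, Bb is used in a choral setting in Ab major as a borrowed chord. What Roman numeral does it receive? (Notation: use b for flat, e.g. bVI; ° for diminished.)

Eb is scale degree 5 in Ab major. Diatonically Ab major has Eb (V) on that degree; Eb–Gb–Bb is instead the minor chord native to Ab minor, so it takes the label v.

v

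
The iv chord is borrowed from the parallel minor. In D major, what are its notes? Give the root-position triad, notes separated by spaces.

The root, G, is scale degree 4 — the same note in D major and D minor; only the chord quality changes. Stacking thirds in D minor on G gives G–Bb–D.

G Bb D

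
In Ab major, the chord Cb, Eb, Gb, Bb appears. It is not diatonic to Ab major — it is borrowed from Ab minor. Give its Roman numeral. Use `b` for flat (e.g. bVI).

bIIImaj7

In Ab major scale degree 3 is C; Cb is its lowered form, from Ab minor. Cb–Eb–Gb–Bb is a major-seventh chord — the form found in Ab minor, not the diatonic iii (Cm). Borrowed into Ab major it is written bIIImaj7.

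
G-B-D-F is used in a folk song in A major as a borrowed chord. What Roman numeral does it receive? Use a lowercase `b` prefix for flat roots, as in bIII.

G is the lowered form of scale degree 7 in A major (the diatonic degree 7 is G#). G–B–D–F is a dominant-seventh chord — the form found in A minor, not the diatonic vii° (G#dim). Borrowed into A major it is written bVII7.

bVII7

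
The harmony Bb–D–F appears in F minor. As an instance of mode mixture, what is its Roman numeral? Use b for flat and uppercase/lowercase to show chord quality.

Bb is scale degree 4 in F minor. Diatonically F minor has Bbm (iv) on that degree; Bb–D–F is instead the major chord native to F major, so it takes the label IV.

IV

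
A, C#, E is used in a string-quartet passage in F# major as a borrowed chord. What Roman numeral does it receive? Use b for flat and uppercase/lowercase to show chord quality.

bIII

In F# major scale degree 3 is A#; A is its lowered form, from F# minor. A–C#–E is a major chord — the form found in F# minor, not the diatonic iii (A#m). Borrowed into F# major it is written bIII.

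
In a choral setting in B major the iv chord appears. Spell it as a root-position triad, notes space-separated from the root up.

iv is built on scale degree 4, which is E in both B major and its parallel. Stacking thirds in B minor on E gives E–G–B.

E G B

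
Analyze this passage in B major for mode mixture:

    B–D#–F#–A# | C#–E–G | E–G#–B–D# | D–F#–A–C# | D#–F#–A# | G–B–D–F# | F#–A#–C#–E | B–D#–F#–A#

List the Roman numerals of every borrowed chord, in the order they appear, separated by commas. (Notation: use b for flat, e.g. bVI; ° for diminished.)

ii°, bIIImaj7, bVImaj7

The diatonic triads in B major are B, C#m, D#m, E, F#, G#m, A#dim. B–D#–F#–A# = Bmaj7, E–G#–B–D# = Emaj7, D#–F#–A# = D#m and F#–A#–C#–E = F#7 all belong to that set. C#–E–G is not: scale degree 2 in B major carries C#m (ii). In B minor the chord on that degree is C#dim, so here it functions as ii°, borrowed from the parallel minor. D–F#–A–C# doesn't fit — on degree 3 B major would have D#m (iii). Dmaj7 is the degree-3 chord of B minor, so it is the borrowed bIIImaj7. G–B–D–F# doesn't fit — on degree 6 B major would have G#m (vi). Gmaj7 is the degree-6 chord of B minor, so it is the borrowed bVImaj7.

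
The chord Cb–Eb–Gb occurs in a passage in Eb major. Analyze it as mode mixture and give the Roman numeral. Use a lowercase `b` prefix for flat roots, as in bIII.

Cb is the lowered form of scale degree 6 in Eb major (the diatonic degree 6 is C). Cb–Eb–Gb is a major chord — the form found in Eb minor, not the diatonic vi (Cm). Borrowed into Eb major it is written bVI.

bVI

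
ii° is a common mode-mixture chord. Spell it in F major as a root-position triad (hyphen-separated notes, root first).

G-Bb-Db

The root, G, is scale degree 2 — the same note in F major and F minor; only the chord quality changes. Stacking thirds in F minor on G gives G–Bb–Db.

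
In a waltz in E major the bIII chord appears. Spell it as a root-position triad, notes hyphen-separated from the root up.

The root of bIII is the lowered 3rd degree: G# becomes G. Building the major chord from the parallel minor on G: G–B–D.

G-B-D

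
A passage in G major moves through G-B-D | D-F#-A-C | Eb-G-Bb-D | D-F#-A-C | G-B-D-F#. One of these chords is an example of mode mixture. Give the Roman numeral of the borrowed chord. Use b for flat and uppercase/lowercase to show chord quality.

bVImaj7

G major has the diatonic set G, Am, Bm, C, D, Em, F#dim. G–B–D = G, D–F#–A–C = D7 and G–B–D–F# = Gmaj7 are all diatonic. Eb–G–Bb–D doesn't fit — on degree 6 G major would have Em (vi). Ebmaj7 is the degree-6 chord of G minor, so it is the borrowed bVImaj7.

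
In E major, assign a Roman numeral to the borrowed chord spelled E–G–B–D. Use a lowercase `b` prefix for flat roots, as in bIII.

The root E is the diatonic 1st degree of E major; the borrowing shows in the chord quality. E–G–B–D is a minor-seventh chord — the form found in E minor, not the diatonic I (E). Borrowed into E major it is written i7.

i7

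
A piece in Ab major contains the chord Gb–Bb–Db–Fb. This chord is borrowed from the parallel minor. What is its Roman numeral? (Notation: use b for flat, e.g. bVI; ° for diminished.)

bVII7

Gb is the lowered form of scale degree 7 in Ab major (the diatonic degree 7 is G). Diatonically Ab major has Gdim (vii°) on that degree; Gb–Bb–Db–Fb is instead the dominant-seventh chord native to Ab minor, so it takes the label bVII7.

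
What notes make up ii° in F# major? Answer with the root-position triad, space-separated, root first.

G# B D

The root, G#, is scale degree 2 — the same note in F# major and F# minor; only the chord quality changes. Stacking thirds in F# minor on G# gives G#–B–D.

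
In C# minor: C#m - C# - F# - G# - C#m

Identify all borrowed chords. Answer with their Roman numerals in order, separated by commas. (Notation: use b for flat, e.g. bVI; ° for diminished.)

I, IV

The diatonic triads in C# minor (with V from harmonic minor) are C#m, D#dim, E, F#m, G#, A, B. Of the given chords, C#m and G# are diatonic. But C# (C#–E#–G#) is foreign: the diatonic i on degree 1 is C#m, whereas C# comes from C# major. It is labeled I. F# (F#–A#–C#) doesn't fit — on degree 4 C# minor would have F#m (iv). F# is the degree-4 chord of C# major, so it is the borrowed IV.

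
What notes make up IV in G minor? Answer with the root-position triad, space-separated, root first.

C E G

The root, C, is scale degree 4 — the same note in G minor and G major; only the chord quality changes. In G major the chord on C is C–E–G.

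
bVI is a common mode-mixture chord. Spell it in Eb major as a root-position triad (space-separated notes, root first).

The root of bVI is the lowered 6th degree: C becomes Cb. In Eb minor the chord on Cb is Cb–Eb–Gb.

Cb Eb Gb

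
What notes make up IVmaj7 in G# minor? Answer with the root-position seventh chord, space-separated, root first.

C# E# G# B#

The root, C#, is scale degree 4 — the same note in G# minor and G# major; only the chord quality changes. Building the major-seventh chord from the parallel major on C#: C#–E#–G#–B#.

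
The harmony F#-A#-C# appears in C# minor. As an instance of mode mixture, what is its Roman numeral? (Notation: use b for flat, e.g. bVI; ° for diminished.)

F# is scale degree 4 in C# minor. Diatonically C# minor has F#m (iv) on that degree; F#–A#–C# is instead the major chord native to C# major, so it takes the label IV.

IV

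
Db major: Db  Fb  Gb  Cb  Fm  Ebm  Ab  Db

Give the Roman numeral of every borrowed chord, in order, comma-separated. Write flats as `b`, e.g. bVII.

Db major has the diatonic set Db, Ebm, Fm, Gb, Ab, Bbm, Cdim. Db, Gb, Fm, Ebm and Ab all belong to that set. Fb (Fb–Ab–Cb) doesn't fit — on degree 3 Db major would have Fm (iii). Fb is the degree-3 chord of Db minor, so it is the borrowed bIII. Cb (Cb–Eb–Gb) is not: scale degree 7 in Db major carries Cdim (vii°). In Db minor the chord on that degree is Cb, so here it functions as bVII, borrowed from the parallel minor.

bIII, bVII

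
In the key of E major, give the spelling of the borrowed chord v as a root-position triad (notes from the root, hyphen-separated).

B-D-F#

v is built on scale degree 5, which is B in both E major and its parallel. In E minor the chord on B is B–D–F#.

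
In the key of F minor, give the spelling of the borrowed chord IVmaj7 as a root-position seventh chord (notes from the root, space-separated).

IVmaj7 is built on scale degree 4, which is Bb in both F minor and its parallel. Building the major-seventh chord from the parallel major on Bb: Bb–D–F–A.

Bb D F A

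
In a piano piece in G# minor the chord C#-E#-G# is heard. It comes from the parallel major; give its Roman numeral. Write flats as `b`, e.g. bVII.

C# is scale degree 4 in G# minor. Diatonically G# minor has C#m (iv) on that degree; C#–E#–G# is instead the major chord native to G# major, so it takes the label IV.

IV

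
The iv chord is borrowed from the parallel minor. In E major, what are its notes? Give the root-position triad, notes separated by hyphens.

A-C-E

The root, A, is scale degree 4 — the same note in E major and E minor; only the chord quality changes. In E minor the chord on A is A–C–E.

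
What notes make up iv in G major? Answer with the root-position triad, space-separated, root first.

The root, C, is scale degree 4 — the same note in G major and G minor; only the chord quality changes. Stacking thirds in G minor on C gives C–Eb–G.

C Eb G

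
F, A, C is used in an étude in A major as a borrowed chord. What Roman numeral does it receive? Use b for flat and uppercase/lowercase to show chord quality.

F is the lowered form of scale degree 6 in A major (the diatonic degree 6 is F#). F–A–C is a major chord — the form found in A minor, not the diatonic vi (F#m). Borrowed into A major it is written bVI.

bVI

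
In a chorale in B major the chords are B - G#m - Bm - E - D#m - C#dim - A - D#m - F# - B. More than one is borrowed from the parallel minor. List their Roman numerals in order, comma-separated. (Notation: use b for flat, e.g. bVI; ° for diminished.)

i, ii°, bVII

B major has the diatonic set B, C#m, D#m, E, F#, G#m, A#dim. Of the given chords, B, G#m, E, D#m and F# are diatonic. But Bm (B–D–F#) is foreign: the diatonic I on degree 1 is B, whereas Bm comes from B minor. It is labeled i. C#dim (C#–E–G) is not: scale degree 2 in B major carries C#m (ii). In B minor the chord on that degree is C#dim, so here it functions as ii°, borrowed from the parallel minor. A (A–C#–E) is not: scale degree 7 in B major carries A#dim (vii°). In B minor the chord on that degree is A, so here it functions as bVII, borrowed from the parallel minor.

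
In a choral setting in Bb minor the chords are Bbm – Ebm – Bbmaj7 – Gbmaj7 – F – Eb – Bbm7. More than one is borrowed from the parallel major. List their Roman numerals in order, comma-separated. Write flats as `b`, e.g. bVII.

Imaj7, IV

The diatonic triads in Bb minor (with V from harmonic minor) are Bbm, Cdim, Db, Ebm, F, Gb, Ab. Of the given chords, Bbm, Ebm, Gbmaj7, F and Bbm7 are diatonic. But Bbmaj7 (Bb–D–F–A) is foreign: the diatonic i on degree 1 is Bbm, whereas Bbmaj7 comes from Bb major. It is labeled Imaj7. Eb (Eb–G–Bb) is not: scale degree 4 in Bb minor carries Ebm (iv). In Bb major the chord on that degree is Eb, so here it functions as IV, borrowed from the parallel major.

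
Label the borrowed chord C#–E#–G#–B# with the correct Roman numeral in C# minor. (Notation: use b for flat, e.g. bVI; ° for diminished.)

Imaj7

C# is scale degree 1 in C# minor. C#–E#–G#–B# is a major-seventh chord — the form found in C# major, not the diatonic i (C#m). Borrowed into C# minor it is written Imaj7.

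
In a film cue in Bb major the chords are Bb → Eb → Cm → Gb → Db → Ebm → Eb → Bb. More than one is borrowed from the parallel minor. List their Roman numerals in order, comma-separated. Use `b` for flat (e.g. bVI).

bVI, bIII, iv

The diatonic triads in Bb major are Bb, Cm, Dm, Eb, F, Gm, Adim. Of the given chords, Bb, Eb and Cm are diatonic. But Gb (Gb–Bb–Db) is foreign: the diatonic vi on degree 6 is Gm, whereas Gb comes from Bb minor. It is labeled bVI. Db (Db–F–Ab) doesn't fit — on degree 3 Bb major would have Dm (iii). Db is the degree-3 chord of Bb minor, so it is the borrowed bIII. But Ebm (Eb–Gb–Bb) is foreign: the diatonic IV on degree 4 is Eb, whereas Ebm comes from Bb minor. It is labeled iv.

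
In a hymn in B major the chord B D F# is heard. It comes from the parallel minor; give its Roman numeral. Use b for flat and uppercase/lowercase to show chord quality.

The root B is the diatonic 1st degree of B major; the borrowing shows in the chord quality. B–D–F# is a minor chord — the form found in B minor, not the diatonic I (B). Borrowed into B major it is written i.

i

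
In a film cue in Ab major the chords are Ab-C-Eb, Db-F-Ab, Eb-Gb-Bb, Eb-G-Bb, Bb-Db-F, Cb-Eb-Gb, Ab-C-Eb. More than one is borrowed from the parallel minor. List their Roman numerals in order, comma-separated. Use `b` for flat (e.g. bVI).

In Ab major the diatonic chords are Ab, Bbm, Cm, Db, Eb, Fm, Gdim. Ab–C–Eb = Ab, Db–F–Ab = Db, Eb–G–Bb = Eb and Bb–Db–F = Bbm are all diatonic. Eb–Gb–Bb is not: scale degree 5 in Ab major carries Eb (V). In Ab minor the chord on that degree is Ebm, so here it functions as v, borrowed from the parallel minor. Cb–Eb–Gb doesn't fit — on degree 3 Ab major would have Cm (iii). Cb is the degree-3 chord of Ab minor, so it is the borrowed bIII.

v, bIII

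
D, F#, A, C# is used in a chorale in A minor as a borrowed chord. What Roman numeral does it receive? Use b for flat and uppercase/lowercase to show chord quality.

IVmaj7

D is scale degree 4 in A minor. D–F#–A–C# is a major-seventh chord — the form found in A major, not the diatonic iv (Dm). Borrowed into A minor it is written IVmaj7.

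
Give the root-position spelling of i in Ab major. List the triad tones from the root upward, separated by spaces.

Ab Cb Eb

The root, Ab, is scale degree 1 — the same note in Ab major and Ab minor; only the chord quality changes. Building the minor chord from the parallel minor on Ab: Ab–Cb–Eb.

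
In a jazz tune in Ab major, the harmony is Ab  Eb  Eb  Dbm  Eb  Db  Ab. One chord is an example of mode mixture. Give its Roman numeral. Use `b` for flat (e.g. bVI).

The diatonic triads in Ab major are Ab, Bbm, Cm, Db, Eb, Fm, Gdim. Ab, Eb and Db are all diatonic. But Dbm (Db–Fb–Ab) is foreign: the diatonic IV on degree 4 is Db, whereas Dbm comes from Ab minor. It is labeled iv.

iv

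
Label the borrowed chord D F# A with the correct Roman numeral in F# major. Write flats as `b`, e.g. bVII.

bVI

D is the lowered form of scale degree 6 in F# major (the diatonic degree 6 is D#). D–F#–A is a major chord — the form found in F# minor, not the diatonic vi (D#m). Borrowed into F# major it is written bVI.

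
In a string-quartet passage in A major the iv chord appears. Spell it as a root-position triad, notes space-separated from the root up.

The root, D, is scale degree 4 — the same note in A major and A minor; only the chord quality changes. Stacking thirds in A minor on D gives D–F–A.

D F A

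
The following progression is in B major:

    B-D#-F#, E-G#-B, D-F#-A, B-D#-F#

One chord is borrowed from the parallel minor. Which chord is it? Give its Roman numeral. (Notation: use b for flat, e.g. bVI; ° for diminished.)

bIII

In B major the diatonic chords are B, C#m, D#m, E, F#, G#m, A#dim. Of the given chords, B–D#–F# = B and E–G#–B = E are diatonic. But D–F#–A is foreign: the diatonic iii on degree 3 is D#m, whereas D comes from B minor. It is labeled bIII.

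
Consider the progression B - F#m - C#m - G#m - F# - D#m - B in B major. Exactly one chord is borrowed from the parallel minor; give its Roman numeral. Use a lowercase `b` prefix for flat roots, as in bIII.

B major has the diatonic set B, C#m, D#m, E, F#, G#m, A#dim. B, C#m, G#m, F# and D#m all belong to that set. F#m (F#–A–C#) doesn't fit — on degree 5 B major would have F# (V). F#m is the degree-5 chord of B minor, so it is the borrowed v.

v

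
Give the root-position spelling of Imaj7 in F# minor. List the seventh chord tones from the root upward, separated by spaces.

Imaj7 is built on scale degree 1, which is F# in both F# minor and its parallel. Stacking thirds in F# major on F# gives F#–A#–C#–E#.

F# A# C# E#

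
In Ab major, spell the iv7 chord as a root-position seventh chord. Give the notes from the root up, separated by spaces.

Db Fb Ab Cb

The root, Db, is scale degree 4 — the same note in Ab major and Ab minor; only the chord quality changes. Stacking thirds in Ab minor on Db gives Db–Fb–Ab–Cb.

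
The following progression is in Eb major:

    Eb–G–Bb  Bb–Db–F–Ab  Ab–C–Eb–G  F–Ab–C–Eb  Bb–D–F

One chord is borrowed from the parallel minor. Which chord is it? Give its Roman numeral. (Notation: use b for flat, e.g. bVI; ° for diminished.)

v7

Eb major has the diatonic set Eb, Fm, Gm, Ab, Bb, Cm, Ddim. Of the given chords, Eb–G–Bb = Eb, Ab–C–Eb–G = Abmaj7, F–Ab–C–Eb = Fm7 and Bb–D–F = Bb are diatonic. Bb–Db–F–Ab doesn't fit — on degree 5 Eb major would have Bb (V). Bbm7 is the degree-5 chord of Eb minor, so it is the borrowed v7.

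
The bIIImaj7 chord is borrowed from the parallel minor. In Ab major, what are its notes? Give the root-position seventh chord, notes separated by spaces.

The root of bIIImaj7 is the lowered 3rd degree: C becomes Cb. Building the major-seventh chord from the parallel minor on Cb: Cb–Eb–Gb–Bb.

Cb Eb Gb Bb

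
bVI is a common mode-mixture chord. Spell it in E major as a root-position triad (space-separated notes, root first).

C E G

bVI is built on the lowered scale degree 6. In E major degree 6 is C#; lowered it becomes C. Stacking thirds in E minor on C gives C–E–G.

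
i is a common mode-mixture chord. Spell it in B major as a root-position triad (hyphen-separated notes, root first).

B-D-F#

i is built on scale degree 1, which is B in both B major and its parallel. In B minor the chord on B is B–D–F#.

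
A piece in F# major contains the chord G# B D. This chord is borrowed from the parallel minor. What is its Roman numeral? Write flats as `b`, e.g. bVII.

The root G# is the diatonic 2nd degree of F# major; the borrowing shows in the chord quality. G#–B–D is a diminished chord — the form found in F# minor, not the diatonic ii (G#m). Borrowed into F# major it is written ii°.

ii°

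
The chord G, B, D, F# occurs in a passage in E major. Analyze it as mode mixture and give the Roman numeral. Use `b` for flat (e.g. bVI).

G is the lowered form of scale degree 3 in E major (the diatonic degree 3 is G#). G–B–D–F# is a major-seventh chord — the form found in E minor, not the diatonic iii (G#m). Borrowed into E major it is written bIIImaj7.

bIIImaj7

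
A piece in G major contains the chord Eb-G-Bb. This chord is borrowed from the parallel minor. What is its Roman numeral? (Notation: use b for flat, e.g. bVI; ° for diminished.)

bVI

The root Eb is the lowered 6th scale degree — diatonically G major has E there. Diatonically G major has Em (vi) on that degree; Eb–G–Bb is instead the major chord native to G minor, so it takes the label bVI.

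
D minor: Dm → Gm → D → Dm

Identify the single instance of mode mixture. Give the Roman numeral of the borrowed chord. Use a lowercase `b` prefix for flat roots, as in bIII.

I

The diatonic triads in D minor (with V from harmonic minor) are Dm, Edim, F, Gm, A, Bb, C. Dm and Gm both belong to that set. D (D–F#–A) doesn't fit — on degree 1 D minor would have Dm (i). D is the degree-1 chord of D major, so it is the borrowed I.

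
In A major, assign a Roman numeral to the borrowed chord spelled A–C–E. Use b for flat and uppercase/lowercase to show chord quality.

The root A is the diatonic 1st degree of A major; the borrowing shows in the chord quality. A–C–E is a minor chord — the form found in A minor, not the diatonic I (A). Borrowed into A major it is written i.

i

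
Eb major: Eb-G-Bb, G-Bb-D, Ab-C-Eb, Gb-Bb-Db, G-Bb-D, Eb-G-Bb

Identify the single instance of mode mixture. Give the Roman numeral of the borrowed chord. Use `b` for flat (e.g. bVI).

bIII

Eb major has the diatonic set Eb, Fm, Gm, Ab, Bb, Cm, Ddim. Eb–G–Bb = Eb, G–Bb–D = Gm and Ab–C–Eb = Ab are all diatonic. Gb–Bb–Db is not: scale degree 3 in Eb major carries Gm (iii). In Eb minor the chord on that degree is Gb, so here it functions as bIII, borrowed from the parallel minor.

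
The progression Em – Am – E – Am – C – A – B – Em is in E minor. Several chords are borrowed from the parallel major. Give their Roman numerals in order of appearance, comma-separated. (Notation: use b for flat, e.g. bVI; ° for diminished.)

I, IV

E minor has the diatonic set Em, F#dim, G, Am, B, C, D (with V from harmonic minor). Em, Am, C and B are all diatonic. E (E–G#–B) doesn't fit — on degree 1 E minor would have Em (i). E is the degree-1 chord of E major, so it is the borrowed I. A (A–C#–E) is not: scale degree 4 in E minor carries Am (iv). In E major the chord on that degree is A, so here it functions as IV, borrowed from the parallel major.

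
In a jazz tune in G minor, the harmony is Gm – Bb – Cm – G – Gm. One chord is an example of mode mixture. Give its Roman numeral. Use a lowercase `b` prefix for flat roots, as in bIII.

In G minor (with V from harmonic minor) the diatonic chords are Gm, Adim, Bb, Cm, D, Eb, F. Gm, Bb and Cm are all diatonic. G (G–B–D) is not: scale degree 1 in G minor carries Gm (i). In G major the chord on that degree is G, so here it functions as I, borrowed from the parallel major.

I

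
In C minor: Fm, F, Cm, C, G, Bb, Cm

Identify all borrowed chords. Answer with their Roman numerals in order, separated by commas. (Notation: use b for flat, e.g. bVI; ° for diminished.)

In C minor (with V from harmonic minor) the diatonic chords are Cm, Ddim, Eb, Fm, G, Ab, Bb. Fm, Cm, G and Bb are all diatonic. But F (F–A–C) is foreign: the diatonic iv on degree 4 is Fm, whereas F comes from C major. It is labeled IV. But C (C–E–G) is foreign: the diatonic i on degree 1 is Cm, whereas C comes from C major. It is labeled I.

IV, I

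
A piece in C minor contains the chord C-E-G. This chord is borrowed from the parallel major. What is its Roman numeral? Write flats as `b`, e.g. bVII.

I

The root C is the diatonic 1st degree of C minor; the borrowing shows in the chord quality. Diatonically C minor has Cm (i) on that degree; C–E–G is instead the major chord native to C major, so it takes the label I.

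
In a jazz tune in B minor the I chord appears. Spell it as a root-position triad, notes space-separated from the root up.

The root, B, is scale degree 1 — the same note in B minor and B major; only the chord quality changes. In B major the chord on B is B–D#–F#.

B D# F#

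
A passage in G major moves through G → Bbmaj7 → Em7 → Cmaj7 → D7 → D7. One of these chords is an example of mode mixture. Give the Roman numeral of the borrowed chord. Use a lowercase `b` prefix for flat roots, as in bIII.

bIIImaj7

The diatonic triads in G major are G, Am, Bm, C, D, Em, F#dim. G, Em7, Cmaj7 and D7 all belong to that set. Bbmaj7 (Bb–D–F–A) is not: scale degree 3 in G major carries Bm (iii). In G minor the chord on that degree is Bbmaj7, so here it functions as bIIImaj7, borrowed from the parallel minor.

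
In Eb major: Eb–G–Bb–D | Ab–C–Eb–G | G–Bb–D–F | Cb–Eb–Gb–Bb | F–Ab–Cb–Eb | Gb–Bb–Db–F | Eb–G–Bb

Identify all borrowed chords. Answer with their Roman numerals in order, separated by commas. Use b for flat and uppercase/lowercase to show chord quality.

In Eb major the diatonic chords are Eb, Fm, Gm, Ab, Bb, Cm, Ddim. Of the given chords, Eb–G–Bb–D = Ebmaj7, Ab–C–Eb–G = Abmaj7, G–Bb–D–F = Gm7 and Eb–G–Bb = Eb are diatonic. Cb–Eb–Gb–Bb doesn't fit — on degree 6 Eb major would have Cm (vi). Cbmaj7 is the degree-6 chord of Eb minor, so it is the borrowed bVImaj7. F–Ab–Cb–Eb doesn't fit — on degree 2 Eb major would have Fm (ii). Fm7b5 is the degree-2 chord of Eb minor, so it is the borrowed iiø7. Gb–Bb–Db–F is not: scale degree 3 in Eb major carries Gm (iii). In Eb minor the chord on that degree is Gbmaj7, so here it functions as bIIImaj7, borrowed from the parallel minor.

bVImaj7, iiø7, bIIImaj7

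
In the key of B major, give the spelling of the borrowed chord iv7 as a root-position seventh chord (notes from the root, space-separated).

E G B D

iv7 is built on scale degree 4, which is E in both B major and its parallel. In B minor the chord on E is E–G–B–D.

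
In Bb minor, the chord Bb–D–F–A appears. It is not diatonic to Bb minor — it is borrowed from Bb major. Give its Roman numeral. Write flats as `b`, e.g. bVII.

Bb is scale degree 1 in Bb minor. The diatonic chord on degree 1 would be Bbm (i), but Bb–D–F–A is the major-seventh chord from Bb major. As a borrowed chord it is labeled Imaj7.

Imaj7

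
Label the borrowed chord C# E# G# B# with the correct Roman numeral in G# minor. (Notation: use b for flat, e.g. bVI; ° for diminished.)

The root C# is the diatonic 4th degree of G# minor; the borrowing shows in the chord quality. C#–E#–G#–B# is a major-seventh chord — the form found in G# major, not the diatonic iv (C#m). Borrowed into G# minor it is written IVmaj7.

IVmaj7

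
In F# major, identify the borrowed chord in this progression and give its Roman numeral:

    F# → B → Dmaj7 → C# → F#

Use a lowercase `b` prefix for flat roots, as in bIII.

bVImaj7

F# major has the diatonic set F#, G#m, A#m, B, C#, D#m, E#dim. F#, B and C# all belong to that set. But Dmaj7 (D–F#–A–C#) is foreign: the diatonic vi on degree 6 is D#m, whereas Dmaj7 comes from F# minor. It is labeled bVImaj7.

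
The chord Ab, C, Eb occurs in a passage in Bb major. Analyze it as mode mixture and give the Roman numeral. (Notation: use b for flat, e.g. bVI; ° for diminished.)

The root Ab is the lowered 7th scale degree — diatonically Bb major has A there. Diatonically Bb major has Adim (vii°) on that degree; Ab–C–Eb is instead the major chord native to Bb minor, so it takes the label bVII.

bVII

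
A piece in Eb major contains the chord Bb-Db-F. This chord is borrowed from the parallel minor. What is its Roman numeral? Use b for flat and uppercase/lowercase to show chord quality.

Bb is scale degree 5 in Eb major. The diatonic chord on degree 5 would be Bb (V), but Bb–Db–F is the minor chord from Eb minor. As a borrowed chord it is labeled v.

v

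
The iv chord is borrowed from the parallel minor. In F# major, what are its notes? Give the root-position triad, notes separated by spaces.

iv is built on scale degree 4, which is B in both F# major and its parallel. Building the minor chord from the parallel minor on B: B–D–F#.

B D F#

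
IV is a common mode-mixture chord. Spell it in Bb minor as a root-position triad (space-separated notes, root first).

Eb G Bb

IV is built on scale degree 4, which is Eb in both Bb minor and its parallel. In Bb major the chord on Eb is Eb–G–Bb.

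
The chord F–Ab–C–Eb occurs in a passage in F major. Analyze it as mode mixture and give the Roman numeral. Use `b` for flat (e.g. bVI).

F is scale degree 1 in F major. Diatonically F major has F (I) on that degree; F–Ab–C–Eb is instead the minor-seventh chord native to F minor, so it takes the label i7.

i7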